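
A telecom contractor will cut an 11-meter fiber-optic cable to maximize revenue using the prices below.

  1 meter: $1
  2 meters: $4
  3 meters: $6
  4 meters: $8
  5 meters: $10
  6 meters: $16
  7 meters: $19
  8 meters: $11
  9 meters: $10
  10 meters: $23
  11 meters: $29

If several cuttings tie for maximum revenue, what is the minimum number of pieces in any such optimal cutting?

1

Consider every possible first cut. r[k] is the best of p[i]+r[k−i] over all sellable i≤k.
r[1] = 1
r[2] = max(1+1, 4+0) = 4
r[3] = max(1+4, 4+1, 6+0) = 6
r[4] = max(1+6, 4+4, 6+1, 8+0) = 8
r[5] = max(1+8, 4+6, 6+4, 8+1, 10+0) = 10
r[6] = max(1+10, 4+8, 6+6, 8+4, 10+1, 16+0) = 16
r[7] = max(1+16, 4+10, 6+8, …, 16+1, 19+0) = 19
r[8] = max(1+19, 4+16, 6+10, …, 19+1, 11+0) = 20
r[9] = max(1+20, 4+19, 6+16, …, 11+1, 10+0) = 23
r[10] = max(1+23, 4+20, 6+19, …, 10+1, 23+0) = 25
r[11] = max(1+25, 4+23, 6+20, …, 23+1, 29+0) = 29
Maximum revenue is $29.
Now minimize piece count subject to staying optimal: for each k, pieces[k] = 1 + min over i with p[i]+r[k−i]=r[k] of pieces[k−i].
pieces[8] = 2
pieces[9] = 2
pieces[10] = 2
pieces[11] = 1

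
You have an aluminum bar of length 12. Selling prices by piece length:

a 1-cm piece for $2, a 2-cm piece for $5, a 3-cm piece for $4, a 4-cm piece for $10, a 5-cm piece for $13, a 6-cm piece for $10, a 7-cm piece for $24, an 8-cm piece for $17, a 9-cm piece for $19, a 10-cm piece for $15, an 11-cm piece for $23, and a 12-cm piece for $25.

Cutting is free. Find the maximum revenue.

37

Build R[k] bottom-up: R[k] = max over allowed piece i of (p[i] + R[k−i]).
R[1] = 2
R[2] = max(2+2, 5+0) = 5
R[3] = max(2+5, 5+2, 4+0) = 7
R[4] = max(2+7, 5+5, 4+2, 10+0) = 10
R[5] = max(2+10, 5+7, 4+5, 10+2, 13+0) = 13
R[6] = max(2+13, 5+10, 4+7, 10+5, 13+2, 10+0) = 15
R[7] = max(2+15, 5+13, 4+10, …, 10+2, 24+0) = 24
R[8] = max(2+24, 5+15, 4+13, …, 24+2, 17+0) = 26
R[9] = max(2+26, 5+24, 4+15, …, 17+2, 19+0) = 29
R[10] = max(2+29, 5+26, 4+24, …, 19+2, 15+0) = 31
R[11] = max(2+31, 5+29, 4+26, …, 15+2, 23+0) = 34
R[12] = max(2+34, 5+31, 4+29, …, 23+2, 25+0) = 37
One optimal cutting: 7 + 5 → $24 + $13 = $37.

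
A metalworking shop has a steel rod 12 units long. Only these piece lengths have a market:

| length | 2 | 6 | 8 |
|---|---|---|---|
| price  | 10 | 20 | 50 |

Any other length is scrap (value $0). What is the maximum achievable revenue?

70

Build f[k] bottom-up: f[k] = max over allowed piece i of (p[i] + f[k−i]).
f[1] = 0
f[2] = 10
f[3] = 10
f[4] = 20  (first piece 2, then f[2]=10)
f[5] = 20
f[6] = 30  (first piece 2, then f[4]=20)
f[7] = 30
f[8] = 50
f[9] = 50
f[10] = 60  (first piece 2, then f[8]=50)
f[11] = 60
f[12] = 70  (first piece 2, then f[10]=60)
One optimal cutting: 8 + 2 + 2 → $70.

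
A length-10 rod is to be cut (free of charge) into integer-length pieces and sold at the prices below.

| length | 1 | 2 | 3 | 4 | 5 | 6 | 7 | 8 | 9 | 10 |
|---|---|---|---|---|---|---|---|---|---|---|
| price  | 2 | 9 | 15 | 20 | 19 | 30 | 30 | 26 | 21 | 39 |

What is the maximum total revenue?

50

Consider every possible first cut. v[k] is the best of p[i]+v[k−i] over all sellable i≤k.
v[1] = 2
v[2] = 9
v[3] = 15
v[4] = 20
v[5] = 24  (first piece 2, then v[3]=15)
v[6] = 30  (first piece 3, then v[3]=15)
v[7] = 35  (first piece 3, then v[4]=20)
v[8] = 40  (first piece 4, then v[4]=20)
v[9] = 45  (first piece 3, then v[6]=30)
v[10] = 50  (first piece 3, then v[7]=35)
One optimal cutting: 4 + 3 + 3 → 20 + 15 + 15 = 50.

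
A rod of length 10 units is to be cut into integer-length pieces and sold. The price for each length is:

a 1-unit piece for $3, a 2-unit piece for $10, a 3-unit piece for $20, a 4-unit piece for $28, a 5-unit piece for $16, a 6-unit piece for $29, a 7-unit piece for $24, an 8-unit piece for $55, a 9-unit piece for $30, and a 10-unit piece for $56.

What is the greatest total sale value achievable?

Let r[k] be the best obtainable value from length k. For each k, try every first piece i and keep the best of price[i] + r[k−i].
r[1] = 3
r[2] = max(3+3, 10+0) = 10
r[3] = max(3+10, 10+3, 20+0) = 20
r[4] = max(3+20, 10+10, 20+3, 28+0) = 28
r[5] = max(3+28, 10+20, 20+10, 28+3, 16+0) = 31
r[6] = max(3+31, 10+28, 20+20, 28+10, 16+3, 29+0) = 40
r[7] = max(3+40, 10+31, 20+28, …, 29+3, 24+0) = 48
r[8] = max(3+48, 10+40, 20+31, …, 24+3, 55+0) = 56
r[9] = max(3+56, 10+48, 20+40, …, 55+3, 30+0) = 60
r[10] = max(3+60, 10+56, 20+48, …, 30+3, 56+0) = 68
One optimal cutting: 4 + 3 + 3 → $28 + $20 + $20 = $68.

68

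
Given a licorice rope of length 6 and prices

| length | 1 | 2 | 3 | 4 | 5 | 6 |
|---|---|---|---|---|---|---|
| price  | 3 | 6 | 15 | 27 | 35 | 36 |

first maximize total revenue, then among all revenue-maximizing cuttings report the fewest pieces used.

2

Let r[k] be the best obtainable value from length k. For each k, try every first piece i and keep the best of price[i] + r[k−i].
r[1] = 3
r[2] = 6  (first piece 1, then r[1]=3)
r[3] = 15
r[4] = 27
r[5] = 35
r[6] = 38  (first piece 1, then r[5]=35)
Maximum revenue is ¢38.
Now minimize piece count subject to staying optimal: for each k, pieces[k] = 1 + min over i with p[i]+r[k−i]=r[k] of pieces[k−i].
pieces[3] = 1
pieces[4] = 1
pieces[5] = 1
pieces[6] = 2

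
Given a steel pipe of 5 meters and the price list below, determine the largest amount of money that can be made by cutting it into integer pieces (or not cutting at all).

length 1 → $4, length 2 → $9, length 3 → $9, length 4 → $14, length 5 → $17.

22

Consider every possible first cut. best[k] is the best of p[i]+best[k−i] over all sellable i≤k.
best[1] = 4
best[2] = max(4+4, 9+0) = 9
best[3] = max(4+9, 9+4, 9+0) = 13
best[4] = max(4+13, 9+9, 9+4, 14+0) = 18
best[5] = max(4+18, 9+13, 9+9, 14+4, 17+0) = 22
One optimal cutting: 2 + 2 + 1 → $9 + $9 + $4 = $22.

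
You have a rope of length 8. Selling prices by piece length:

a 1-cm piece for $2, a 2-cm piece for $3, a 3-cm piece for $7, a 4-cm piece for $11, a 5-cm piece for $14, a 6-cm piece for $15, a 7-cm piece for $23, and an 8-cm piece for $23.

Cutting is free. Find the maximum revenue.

Build v[k] bottom-up: v[k] = max over allowed piece i of (p[i] + v[k−i]).
v[1] = 2
v[2] = max(2+2, 3+0) = 4
v[3] = max(2+4, 3+2, 7+0) = 7
v[4] = max(2+7, 3+4, 7+2, 11+0) = 11
v[5] = max(2+11, 3+7, 7+4, 11+2, 14+0) = 14
v[6] = max(2+14, 3+11, 7+7, 11+4, 14+2, 15+0) = 16
v[7] = max(2+16, 3+14, 7+11, …, 15+2, 23+0) = 23
v[8] = max(2+23, 3+16, 7+14, …, 23+2, 23+0) = 25
One optimal cutting: 7 + 1 → $23 + $2 = $25.

25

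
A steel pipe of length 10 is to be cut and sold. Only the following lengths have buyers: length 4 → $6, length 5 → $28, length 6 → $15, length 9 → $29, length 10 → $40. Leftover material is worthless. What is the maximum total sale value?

56

Consider every possible first cut. f[k] is the best of p[i]+f[k−i] over all sellable i≤k.
f[1] = 0
f[2] = 0
f[3] = 0
f[4] = 6
f[5] = 28
f[6] = 28
f[7] = 28
f[8] = 28
f[9] = 34  (first piece 4, then f[5]=28)
f[10] = 56  (first piece 5, then f[5]=28)
One optimal cutting: 5 + 5 → $56.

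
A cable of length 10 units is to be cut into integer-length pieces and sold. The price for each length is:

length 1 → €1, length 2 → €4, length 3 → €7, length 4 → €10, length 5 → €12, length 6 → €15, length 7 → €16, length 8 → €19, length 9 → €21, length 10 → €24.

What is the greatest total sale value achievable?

25

Consider every possible first cut. R[k] is the best of p[i]+R[k−i] over all sellable i≤k.
R[1] = 1
R[2] = 4
R[3] = 7
R[4] = 10
R[5] = 12
R[6] = 15
R[7] = 17  (first piece 3, then R[4]=10)
R[8] = 20  (first piece 4, then R[4]=10)
R[9] = 22  (first piece 3, then R[6]=15)
R[10] = 25  (first piece 4, then R[6]=15)
One optimal cutting: 6 + 4 → €15 + €10 = €25.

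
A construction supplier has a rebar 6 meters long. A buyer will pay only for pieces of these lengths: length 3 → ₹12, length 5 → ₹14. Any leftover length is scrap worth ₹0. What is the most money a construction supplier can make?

24

Consider every possible first cut. best[k] is the best of p[i]+best[k−i] over all sellable i≤k.
best[1] = 0
best[2] = 0
best[3] = 12
best[4] = 12
best[5] = 14
best[6] = 24  (first piece 3, then best[3]=12)
One optimal cutting: 3 + 3 → ₹24.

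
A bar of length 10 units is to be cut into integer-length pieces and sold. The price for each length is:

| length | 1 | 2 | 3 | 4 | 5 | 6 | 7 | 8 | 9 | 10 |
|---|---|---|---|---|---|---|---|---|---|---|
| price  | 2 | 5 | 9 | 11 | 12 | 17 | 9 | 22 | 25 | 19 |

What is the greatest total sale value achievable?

29

Consider every possible first cut. best[k] is the best of p[i]+best[k−i] over all sellable i≤k.
best[1] = 2
best[2] = max(2+2, 5+0) = 5
best[3] = max(2+5, 5+2, 9+0) = 9
best[4] = max(2+9, 5+5, 9+2, 11+0) = 11
best[5] = max(2+11, 5+9, 9+5, 11+2, 12+0) = 14
best[6] = max(2+14, 5+11, 9+9, 11+5, 12+2, 17+0) = 18
best[7] = max(2+18, 5+14, 9+11, …, 17+2, 9+0) = 20
best[8] = max(2+20, 5+18, 9+14, …, 9+2, 22+0) = 23
best[9] = max(2+23, 5+20, 9+18, …, 22+2, 25+0) = 27
best[10] = max(2+27, 5+23, 9+20, …, 25+2, 19+0) = 29
One optimal cutting: 3 + 3 + 3 + 1 → 9 + 9 + 9 + 2 = 29.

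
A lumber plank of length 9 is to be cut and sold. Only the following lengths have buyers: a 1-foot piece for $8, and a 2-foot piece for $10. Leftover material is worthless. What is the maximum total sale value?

72

Build r[k] bottom-up: r[k] = max over allowed piece i of (p[i] + r[k−i]).
r[1] = 8
r[2] = 16  (first piece 1, then r[1]=8)
r[3] = 24  (first piece 1, then r[2]=16)
r[4] = 32  (first piece 1, then r[3]=24)
r[5] = 40  (first piece 1, then r[4]=32)
r[6] = 48  (first piece 1, then r[5]=40)
r[7] = 56  (first piece 1, then r[6]=48)
r[8] = 64  (first piece 1, then r[7]=56)
r[9] = 72  (first piece 1, then r[8]=64)
One optimal cutting: 1 + 1 + 1 + 1 + 1 + 1 + 1 + 1 + 1 → $72.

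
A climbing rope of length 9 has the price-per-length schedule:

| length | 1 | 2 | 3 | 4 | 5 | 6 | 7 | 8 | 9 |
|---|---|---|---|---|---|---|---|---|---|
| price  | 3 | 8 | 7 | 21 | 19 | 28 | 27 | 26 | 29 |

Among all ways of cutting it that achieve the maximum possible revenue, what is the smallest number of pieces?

Build r[k] bottom-up: r[k] = max over allowed piece i of (p[i] + r[k−i]).
r[1] = 3
r[2] = 8
r[3] = 11  (first piece 1, then r[2]=8)
r[4] = 21
r[5] = 24  (first piece 1, then r[4]=21)
r[6] = 29  (first piece 2, then r[4]=21)
r[7] = 32  (first piece 1, then r[6]=29)
r[8] = 42  (first piece 4, then r[4]=21)
r[9] = 45  (first piece 1, then r[8]=42)
Maximum revenue is €45.
Now minimize piece count subject to staying optimal: for each k, pieces[k] = 1 + min over i with p[i]+r[k−i]=r[k] of pieces[k−i].
pieces[6] = 2
pieces[7] = 3
pieces[8] = 2
pieces[9] = 3

3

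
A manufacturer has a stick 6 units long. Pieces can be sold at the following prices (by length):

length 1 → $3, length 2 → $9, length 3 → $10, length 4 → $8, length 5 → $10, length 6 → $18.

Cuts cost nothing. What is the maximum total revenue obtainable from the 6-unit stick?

27

Build best[k] bottom-up: best[k] = max over allowed piece i of (p[i] + best[k−i]).
best[1] = 3
best[2] = max(3+3, 9+0) = 9
best[3] = max(3+9, 9+3, 10+0) = 12
best[4] = max(3+12, 9+9, 10+3, 8+0) = 18
best[5] = max(3+18, 9+12, 10+9, 8+3, 10+0) = 21
best[6] = max(3+21, 9+18, 10+12, 8+9, 10+3, 18+0) = 27
One optimal cutting: 2 + 2 + 2 → $9 + $9 + $9 = $27.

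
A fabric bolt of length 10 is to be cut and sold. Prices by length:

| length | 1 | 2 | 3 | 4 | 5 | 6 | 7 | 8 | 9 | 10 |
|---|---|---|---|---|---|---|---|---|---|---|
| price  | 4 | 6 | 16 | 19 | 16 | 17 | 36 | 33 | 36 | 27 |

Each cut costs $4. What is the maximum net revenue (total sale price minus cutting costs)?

Consider every possible first cut. v[k] is the best of p[i]+v[k−i] over all sellable i≤k, charging 4 whenever i<k.
v[1] = 4
v[2] = max(4+4-4, 6+0) = 6
v[3] = max(4+6-4, 6+4-4, 16+0) = 16
v[4] = max(4+16-4, 6+6-4, 16+4-4, 19+0) = 19
v[5] = max(4+19-4, 6+16-4, 16+6-4, 19+4-4, 16+0) = 19
v[6] = max(4+19-4, 6+19-4, 16+16-4, 19+6-4, 16+4-4, 17+0) = 28
v[7] = max(4+28-4, 6+19-4, 16+19-4, …, 17+4-4, 36+0) = 36
v[8] = max(4+36-4, 6+28-4, 16+19-4, …, 36+4-4, 33+0) = 36
v[9] = max(4+36-4, 6+36-4, 16+28-4, …, 33+4-4, 36+0) = 40
v[10] = max(4+40-4, 6+36-4, 16+36-4, …, 36+4-4, 27+0) = 48
One optimal plan: pieces 7 + 3 (1 cut) → $52 − $4 = $48.

48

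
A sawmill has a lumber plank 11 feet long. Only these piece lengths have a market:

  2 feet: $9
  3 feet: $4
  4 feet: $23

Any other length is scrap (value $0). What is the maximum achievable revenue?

Build best[k] bottom-up: best[k] = max over allowed piece i of (p[i] + best[k−i]).
best[1] = 0
best[2] = 9
best[3] = max(9+0, 4+0) = 9
best[4] = max(9+9, 4+0, 23+0) = 23
best[5] = max(9+9, 4+9, 23+0) = 23
best[6] = max(9+23, 4+9, 23+9) = 32
best[7] = max(9+23, 4+23, 23+9) = 32
best[8] = max(9+32, 4+23, 23+23) = 46
best[9] = max(9+32, 4+32, 23+23) = 46
best[10] = max(9+46, 4+32, 23+32) = 55
best[11] = max(9+46, 4+46, 23+32) = 55
One optimal cutting: pieces 4 + 4 + 2 with 1 foot of scrap → $55.

55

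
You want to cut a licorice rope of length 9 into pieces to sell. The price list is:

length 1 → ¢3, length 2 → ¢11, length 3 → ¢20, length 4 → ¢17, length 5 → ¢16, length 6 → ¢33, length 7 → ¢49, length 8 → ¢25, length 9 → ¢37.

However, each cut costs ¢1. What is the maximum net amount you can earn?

59

Build net[k] bottom-up: net[k] = max over allowed piece i of (p[i] + net[k−i]) − 1 per cut.
net[1] = 3
net[2] = max(3+3-1, 11+0) = 11
net[3] = max(3+11-1, 11+3-1, 20+0) = 20
net[4] = max(3+20-1, 11+11-1, 20+3-1, 17+0) = 22
net[5] = max(3+22-1, 11+20-1, 20+11-1, 17+3-1, 16+0) = 30
net[6] = max(3+30-1, 11+22-1, 20+20-1, 17+11-1, 16+3-1, 33+0) = 39
net[7] = max(3+39-1, 11+30-1, 20+22-1, …, 33+3-1, 49+0) = 49
net[8] = max(3+49-1, 11+39-1, 20+30-1, …, 49+3-1, 25+0) = 51
net[9] = max(3+51-1, 11+49-1, 20+39-1, …, 25+3-1, 37+0) = 59
One optimal plan: pieces 7 + 2 (1 cut) → ¢60 − ¢1 = ¢59.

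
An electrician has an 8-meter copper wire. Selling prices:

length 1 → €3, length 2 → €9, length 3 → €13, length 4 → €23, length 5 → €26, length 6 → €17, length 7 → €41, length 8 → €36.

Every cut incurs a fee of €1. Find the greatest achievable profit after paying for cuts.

45

Build net[k] bottom-up: net[k] = max over allowed piece i of (p[i] + net[k−i]) − 1 per cut.
net[1] = 3
net[2] = max(3+3-1, 9+0) = 9
net[3] = max(3+9-1, 9+3-1, 13+0) = 13
net[4] = max(3+13-1, 9+9-1, 13+3-1, 23+0) = 23
net[5] = max(3+23-1, 9+13-1, 13+9-1, 23+3-1, 26+0) = 26
net[6] = max(3+26-1, 9+23-1, 13+13-1, 23+9-1, 26+3-1, 17+0) = 31
net[7] = max(3+31-1, 9+26-1, 13+23-1, …, 17+3-1, 41+0) = 41
net[8] = max(3+41-1, 9+31-1, 13+26-1, …, 41+3-1, 36+0) = 45
One optimal plan: pieces 4 + 4 (1 cut) → €46 − €1 = €45.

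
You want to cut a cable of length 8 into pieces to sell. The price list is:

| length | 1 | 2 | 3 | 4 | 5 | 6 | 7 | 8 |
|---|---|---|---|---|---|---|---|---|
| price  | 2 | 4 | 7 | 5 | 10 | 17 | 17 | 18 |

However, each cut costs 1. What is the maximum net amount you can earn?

20

Consider every possible first cut. v[k] is the best of p[i]+v[k−i] over all sellable i≤k, charging 1 whenever i<k.
v[1] = 2
v[2] = max(2+2-1, 4+0) = 4
v[3] = max(2+4-1, 4+2-1, 7+0) = 7
v[4] = max(2+7-1, 4+4-1, 7+2-1, 5+0) = 8
v[5] = max(2+8-1, 4+7-1, 7+4-1, 5+2-1, 10+0) = 10
v[6] = max(2+10-1, 4+8-1, 7+7-1, 5+4-1, 10+2-1, 17+0) = 17
v[7] = max(2+17-1, 4+10-1, 7+8-1, …, 17+2-1, 17+0) = 18
v[8] = max(2+18-1, 4+17-1, 7+10-1, …, 17+2-1, 18+0) = 20
One optimal plan: pieces 6 + 2 (1 cut) → 21 − 1 = 20.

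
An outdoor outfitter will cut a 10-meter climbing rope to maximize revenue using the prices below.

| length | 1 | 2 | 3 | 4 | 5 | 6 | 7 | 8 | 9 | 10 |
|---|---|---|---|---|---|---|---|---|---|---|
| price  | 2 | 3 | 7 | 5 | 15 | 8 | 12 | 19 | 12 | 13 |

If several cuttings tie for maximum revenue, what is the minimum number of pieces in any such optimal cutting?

2

Consider every possible first cut. r[k] is the best of p[i]+r[k−i] over all sellable i≤k.
r[1] = 2
r[2] = max(2+2, 3+0) = 4
r[3] = max(2+4, 3+2, 7+0) = 7
r[4] = max(2+7, 3+4, 7+2, 5+0) = 9
r[5] = max(2+9, 3+7, 7+4, 5+2, 15+0) = 15
r[6] = max(2+15, 3+9, 7+7, 5+4, 15+2, 8+0) = 17
r[7] = max(2+17, 3+15, 7+9, …, 8+2, 12+0) = 19
r[8] = max(2+19, 3+17, 7+15, …, 12+2, 19+0) = 22
r[9] = max(2+22, 3+19, 7+17, …, 19+2, 12+0) = 24
r[10] = max(2+24, 3+22, 7+19, …, 12+2, 13+0) = 30
Maximum revenue is €30.
Now minimize piece count subject to staying optimal: for each k, pieces[k] = 1 + min over i with p[i]+r[k−i]=r[k] of pieces[k−i].
pieces[7] = 3
pieces[8] = 2
pieces[9] = 3
pieces[10] = 2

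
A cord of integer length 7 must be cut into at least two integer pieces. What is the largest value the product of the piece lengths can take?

Let f[k] be the best product for length k (with at least one cut). For each first piece i, the rest contributes max(k−i, f[k−i]).
f[2] = 1*max(1,0) = 1*1 = 1
f[3] = 1*max(2,1) = 1*2 = 2
f[4] = 2*max(2,1) = 2*2 = 4
f[5] = 2*max(3,2) = 2*3 = 6
f[6] = 3*max(3,2) = 3*3 = 9
f[7] = 2*max(5,6) = 2*6 = 12
One optimal split: 3 + 2 + 2; product 3*2*2 = 12.

12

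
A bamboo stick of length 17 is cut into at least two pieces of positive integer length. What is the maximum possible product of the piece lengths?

Define m[k] = max over 1≤i<k of i · max(k−i, m[k−i]); the inner max lets the remainder stay uncut if that's better.
m[2] = 1*max(1,0) = 1*1 = 1
m[3] = max(1*2, 2*1) = 2
m[4] = max(1*3, 2*2, 3*1) = 4
m[5] = max(1*4, 2*3, 3*2, 4*1) = 6
m[6] = max(1*6, 2*4, 3*3, 4*2, 5*1) = 9
m[7] = max(1*9, 2*6, 3*4, 4*3, 5*2, 6*1) = 12
m[8] = max(1*12, 2*9, 3*6, …, 6*2, 7*1) = 18
m[9] = max(1*18, 2*12, 3*9, …, 7*2, 8*1) = 27
m[10] = max(1*27, 2*18, 3*12, …, 8*2, 9*1) = 36
m[11] = max(1*36, 2*27, 3*18, …, 9*2, 10*1) = 54
m[12] = max(1*54, 2*36, 3*27, …, 10*2, 11*1) = 81
m[13] = max(1*81, 2*54, 3*36, …, 11*2, 12*1) = 108
m[14] = max(1*108, 2*81, 3*54, …, 12*2, 13*1) = 162
m[15] = max(1*162, 2*108, 3*81, …, 13*2, 14*1) = 243
m[16] = max(1*243, 2*162, 3*108, …, 14*2, 15*1) = 324
m[17] = max(1*324, 2*243, 3*162, …, 15*2, 16*1) = 486
One optimal split: 3 + 3 + 3 + 3 + 3 + 2; product 3*3*3*3*3*2 = 486.

486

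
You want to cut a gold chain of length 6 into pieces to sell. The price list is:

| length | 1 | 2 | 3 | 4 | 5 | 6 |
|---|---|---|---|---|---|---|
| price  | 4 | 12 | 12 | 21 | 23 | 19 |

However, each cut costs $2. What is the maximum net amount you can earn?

Build r[k] bottom-up: r[k] = max over allowed piece i of (p[i] + r[k−i]) − 2 per cut.
r[1] = 4
r[2] = 12
r[3] = 14  (first piece 1, then r[2]=12)
r[4] = 22  (first piece 2, then r[2]=12)
r[5] = 24  (first piece 1, then r[4]=22)
r[6] = 32  (first piece 2, then r[4]=22)
One optimal plan: pieces 2 + 2 + 2 (2 cuts) → $36 − $4 = $32.

32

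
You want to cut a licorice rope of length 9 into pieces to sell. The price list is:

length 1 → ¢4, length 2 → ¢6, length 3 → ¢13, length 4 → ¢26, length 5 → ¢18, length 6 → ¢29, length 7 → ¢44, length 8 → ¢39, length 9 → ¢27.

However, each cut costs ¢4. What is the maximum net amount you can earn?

48

Build net[k] bottom-up: net[k] = max over allowed piece i of (p[i] + net[k−i]) − 4 per cut.
net[1] = 4
net[2] = 6
net[3] = 13
net[4] = 26
net[5] = 26  (first piece 1, then net[4]=26)
net[6] = 29
net[7] = 44
net[8] = 48  (first piece 4, then net[4]=26)
net[9] = 48  (first piece 1, then net[8]=48)
One optimal plan: pieces 4 + 4 + 1 (2 cuts) → ¢56 − ¢8 = ¢48.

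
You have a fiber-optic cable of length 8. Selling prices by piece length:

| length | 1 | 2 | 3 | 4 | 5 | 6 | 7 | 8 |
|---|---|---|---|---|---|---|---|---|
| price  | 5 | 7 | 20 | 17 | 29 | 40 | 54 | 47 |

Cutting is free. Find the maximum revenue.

Let R[k] be the best obtainable value from length k. For each k, try every first piece i and keep the best of price[i] + R[k−i].
R[1] = 5
R[2] = max(5+5, 7+0) = 10
R[3] = max(5+10, 7+5, 20+0) = 20
R[4] = max(5+20, 7+10, 20+5, 17+0) = 25
R[5] = max(5+25, 7+20, 20+10, 17+5, 29+0) = 30
R[6] = max(5+30, 7+25, 20+20, 17+10, 29+5, 40+0) = 40
R[7] = max(5+40, 7+30, 20+25, …, 40+5, 54+0) = 54
R[8] = max(5+54, 7+40, 20+30, …, 54+5, 47+0) = 59
One optimal cutting: 7 + 1 → $54 + $5 = $59.

59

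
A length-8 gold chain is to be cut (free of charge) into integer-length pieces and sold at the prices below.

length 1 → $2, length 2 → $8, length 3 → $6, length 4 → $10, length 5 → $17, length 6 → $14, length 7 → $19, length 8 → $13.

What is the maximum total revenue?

Let best[k] be the best obtainable value from length k. For each k, try every first piece i and keep the best of price[i] + best[k−i].
best[1] = 2
best[2] = 8
best[3] = 10  (first piece 1, then best[2]=8)
best[4] = 16  (first piece 2, then best[2]=8)
best[5] = 18  (first piece 1, then best[4]=16)
best[6] = 24  (first piece 2, then best[4]=16)
best[7] = 26  (first piece 1, then best[6]=24)
best[8] = 32  (first piece 2, then best[6]=24)
One optimal cutting: 2 + 2 + 2 + 2 → $8 + $8 + $8 + $8 = $32.

32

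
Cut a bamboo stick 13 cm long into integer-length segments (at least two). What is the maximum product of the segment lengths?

108

Fill P[k] for k=2..13: at each k try every first piece i and multiply by the better of (k−i) uncut or P[k−i].
P[2] = 1·max(1,0) = 1·1 = 1
P[3] = 1·max(2,1) = 1·2 = 2
P[4] = 2·max(2,1) = 2·2 = 4
P[5] = 2·max(3,2) = 2·3 = 6
P[6] = 3·max(3,2) = 3·3 = 9
P[7] = 2·max(5,6) = 2·6 = 12
P[8] = 2·max(6,9) = 2·9 = 18
P[9] = 3·max(6,9) = 3·9 = 27
P[10] = 2·max(8,18) = 2·18 = 36
P[11] = 2·max(9,27) = 2·27 = 54
P[12] = 3·max(9,27) = 3·27 = 81
P[13] = 2·max(11,54) = 2·54 = 108
One optimal split: 3 + 3 + 3 + 2 + 2; product 3·3·3·2·2 = 108.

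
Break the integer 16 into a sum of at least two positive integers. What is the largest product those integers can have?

324

Define P[k] = max over 1≤i<k of i · max(k−i, P[k−i]); the inner max lets the remainder stay uncut if that's better.
P[2] = 1·max(1,0) = 1·1 = 1
P[3] = max(1·2, 2·1) = 2
P[4] = max(1·3, 2·2, 3·1) = 4
P[5] = max(1·4, 2·3, 3·2, 4·1) = 6
P[6] = max(1·6, 2·4, 3·3, 4·2, 5·1) = 9
P[7] = max(1·9, 2·6, 3·4, 4·3, 5·2, 6·1) = 12
P[8] = max(1·12, 2·9, 3·6, …, 6·2, 7·1) = 18
P[9] = max(1·18, 2·12, 3·9, …, 7·2, 8·1) = 27
P[10] = max(1·27, 2·18, 3·12, …, 8·2, 9·1) = 36
P[11] = max(1·36, 2·27, 3·18, …, 9·2, 10·1) = 54
P[12] = max(1·54, 2·36, 3·27, …, 10·2, 11·1) = 81
P[13] = max(1·81, 2·54, 3·36, …, 11·2, 12·1) = 108
P[14] = max(1·108, 2·81, 3·54, …, 12·2, 13·1) = 162
P[15] = max(1·162, 2·108, 3·81, …, 13·2, 14·1) = 243
P[16] = max(1·243, 2·162, 3·108, …, 14·2, 15·1) = 324
One optimal split: 3 + 3 + 3 + 3 + 2 + 2; product 3·3·3·3·2·2 = 324.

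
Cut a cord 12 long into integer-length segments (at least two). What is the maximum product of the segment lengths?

Let m[k] be the best product for length k (with at least one cut). For each first piece i, the rest contributes max(k−i, m[k−i]).
m[2] = 1*max(1,0) = 1*1 = 1
m[3] = max(1*2, 2*1) = 2
m[4] = max(1*3, 2*2, 3*1) = 4
m[5] = max(1*4, 2*3, 3*2, 4*1) = 6
m[6] = max(1*6, 2*4, 3*3, 4*2, 5*1) = 9
m[7] = max(1*9, 2*6, 3*4, 4*3, 5*2, 6*1) = 12
m[8] = max(1*12, 2*9, 3*6, …, 6*2, 7*1) = 18
m[9] = max(1*18, 2*12, 3*9, …, 7*2, 8*1) = 27
m[10] = max(1*27, 2*18, 3*12, …, 8*2, 9*1) = 36
m[11] = max(1*36, 2*27, 3*18, …, 9*2, 10*1) = 54
m[12] = max(1*54, 2*36, 3*27, …, 10*2, 11*1) = 81
One optimal split: 3 + 3 + 3 + 3; product 3*3*3*3 = 81.

81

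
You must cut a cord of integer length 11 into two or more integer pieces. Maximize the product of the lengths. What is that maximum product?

54

Let f[k] be the best product for length k (with at least one cut). For each first piece i, the rest contributes max(k−i, f[k−i]).
Small cases: f[2]=1, f[3]=2, f[4]=4.
f[5] = 2·max(3,2) = 2·3 = 6
f[6] = 3·max(3,2) = 3·3 = 9
f[7] = 2·max(5,6) = 2·6 = 12
f[8] = 2·max(6,9) = 2·9 = 18
f[9] = 3·max(6,9) = 3·9 = 27
f[10] = 2·max(8,18) = 2·18 = 36
f[11] = 2·max(9,27) = 2·27 = 54
One optimal split: 3 + 3 + 3 + 2; product 3·3·3·2 = 54.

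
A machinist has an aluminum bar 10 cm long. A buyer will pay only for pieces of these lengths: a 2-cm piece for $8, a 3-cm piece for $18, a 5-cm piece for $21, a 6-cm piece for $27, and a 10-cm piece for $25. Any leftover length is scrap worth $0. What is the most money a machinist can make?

54

Build r[k] bottom-up: r[k] = max over allowed piece i of (p[i] + r[k−i]).
r[1] = 0
r[2] = 8
r[3] = 18
r[4] = 18
r[5] = 26  (first piece 2, then r[3]=18)
r[6] = 36  (first piece 3, then r[3]=18)
r[7] = 36
r[8] = 44  (first piece 2, then r[6]=36)
r[9] = 54  (first piece 3, then r[6]=36)
r[10] = 54
One optimal cutting: pieces 3 + 3 + 3 with 1 cm of scrap → $54.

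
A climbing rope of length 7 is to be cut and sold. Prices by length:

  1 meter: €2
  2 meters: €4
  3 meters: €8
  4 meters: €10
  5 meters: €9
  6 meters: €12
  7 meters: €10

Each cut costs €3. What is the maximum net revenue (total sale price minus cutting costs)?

Let net[k] be the best obtainable value from length k. For each k, try every first piece i and keep the best of price[i] + net[k−i] minus the 3 cut fee when i<k.
net[1] = 2
net[2] = max(2+2-3, 4+0) = 4
net[3] = max(2+4-3, 4+2-3, 8+0) = 8
net[4] = max(2+8-3, 4+4-3, 8+2-3, 10+0) = 10
net[5] = max(2+10-3, 4+8-3, 8+4-3, 10+2-3, 9+0) = 9
net[6] = max(2+9-3, 4+10-3, 8+8-3, 10+4-3, 9+2-3, 12+0) = 13
net[7] = max(2+13-3, 4+9-3, 8+10-3, …, 12+2-3, 10+0) = 15
One optimal plan: pieces 4 + 3 (1 cut) → €18 − €3 = €15.

15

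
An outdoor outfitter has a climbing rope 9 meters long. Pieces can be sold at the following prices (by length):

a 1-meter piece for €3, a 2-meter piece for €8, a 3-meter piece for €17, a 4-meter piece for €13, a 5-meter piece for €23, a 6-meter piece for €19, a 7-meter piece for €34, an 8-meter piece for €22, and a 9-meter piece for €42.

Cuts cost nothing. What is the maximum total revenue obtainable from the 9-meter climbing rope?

51

Consider every possible first cut. r[k] is the best of p[i]+r[k−i] over all sellable i≤k.
r[1] = 3
r[2] = max(3+3, 8+0) = 8
r[3] = max(3+8, 8+3, 17+0) = 17
r[4] = max(3+17, 8+8, 17+3, 13+0) = 20
r[5] = max(3+20, 8+17, 17+8, 13+3, 23+0) = 25
r[6] = max(3+25, 8+20, 17+17, 13+8, 23+3, 19+0) = 34
r[7] = max(3+34, 8+25, 17+20, …, 19+3, 34+0) = 37
r[8] = max(3+37, 8+34, 17+25, …, 34+3, 22+0) = 42
r[9] = max(3+42, 8+37, 17+34, …, 22+3, 42+0) = 51
One optimal cutting: 3 + 3 + 3 → €17 + €17 + €17 = €51.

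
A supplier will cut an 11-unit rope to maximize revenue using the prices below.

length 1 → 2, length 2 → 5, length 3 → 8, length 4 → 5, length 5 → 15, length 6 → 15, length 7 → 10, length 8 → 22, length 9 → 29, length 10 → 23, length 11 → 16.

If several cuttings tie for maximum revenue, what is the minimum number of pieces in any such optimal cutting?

2

Build r[k] bottom-up: r[k] = max over allowed piece i of (p[i] + r[k−i]).
r[1] = 2
r[2] = max(2+2, 5+0) = 5
r[3] = max(2+5, 5+2, 8+0) = 8
r[4] = max(2+8, 5+5, 8+2, 5+0) = 10
r[5] = max(2+10, 5+8, 8+5, 5+2, 15+0) = 15
r[6] = max(2+15, 5+10, 8+8, 5+5, 15+2, 15+0) = 17
r[7] = max(2+17, 5+15, 8+10, …, 15+2, 10+0) = 20
r[8] = max(2+20, 5+17, 8+15, …, 10+2, 22+0) = 23
r[9] = max(2+23, 5+20, 8+17, …, 22+2, 29+0) = 29
r[10] = max(2+29, 5+23, 8+20, …, 29+2, 23+0) = 31
r[11] = max(2+31, 5+29, 8+23, …, 23+2, 16+0) = 34
Maximum revenue is 34.
Now minimize piece count subject to staying optimal: for each k, pieces[k] = 1 + min over i with p[i]+r[k−i]=r[k] of pieces[k−i].
pieces[8] = 2
pieces[9] = 1
pieces[10] = 2
pieces[11] = 2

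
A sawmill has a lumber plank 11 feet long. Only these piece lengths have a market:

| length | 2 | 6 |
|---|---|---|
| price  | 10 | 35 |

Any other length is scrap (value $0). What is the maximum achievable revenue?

55

Consider every possible first cut. r[k] is the best of p[i]+r[k−i] over all sellable i≤k.
r[1] = 0
r[2] = 10
r[3] = 10
r[4] = 20  (first piece 2, then r[2]=10)
r[5] = 20
r[6] = max(10+20, 35+0) = 35
r[7] = max(10+20, 35+0) = 35
r[8] = max(10+35, 35+10) = 45
r[9] = max(10+35, 35+10) = 45
r[10] = max(10+45, 35+20) = 55
r[11] = max(10+45, 35+20) = 55
One optimal cutting: pieces 6 + 2 + 2 with 1 foot of scrap → $55.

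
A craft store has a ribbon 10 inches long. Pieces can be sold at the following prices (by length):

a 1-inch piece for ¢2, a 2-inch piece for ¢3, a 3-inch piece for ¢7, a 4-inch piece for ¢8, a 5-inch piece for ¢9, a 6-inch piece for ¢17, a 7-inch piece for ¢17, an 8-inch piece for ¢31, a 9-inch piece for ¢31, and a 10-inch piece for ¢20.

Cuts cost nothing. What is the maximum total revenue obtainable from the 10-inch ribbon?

35

Let v[k] be the best obtainable value from length k. For each k, try every first piece i and keep the best of price[i] + v[k−i].
v[1] = 2
v[2] = 4  (first piece 1, then v[1]=2)
v[3] = 7
v[4] = 9  (first piece 1, then v[3]=7)
v[5] = 11  (first piece 1, then v[4]=9)
v[6] = 17
v[7] = 19  (first piece 1, then v[6]=17)
v[8] = 31
v[9] = 33  (first piece 1, then v[8]=31)
v[10] = 35  (first piece 1, then v[9]=33)
One optimal cutting: 8 + 1 + 1 → ¢31 + ¢2 + ¢2 = ¢35.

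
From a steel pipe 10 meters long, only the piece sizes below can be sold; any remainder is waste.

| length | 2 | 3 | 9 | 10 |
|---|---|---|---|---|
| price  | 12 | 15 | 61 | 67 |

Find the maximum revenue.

67

Let best[k] be the best obtainable value from length k. For each k, try every first piece i and keep the best of price[i] + best[k−i].
best[1] = 0
best[2] = 12
best[3] = max(12+0, 15+0) = 15
best[4] = max(12+12, 15+0) = 24
best[5] = max(12+15, 15+12) = 27
best[6] = max(12+24, 15+15) = 36
best[7] = max(12+27, 15+24) = 39
best[8] = max(12+36, 15+27) = 48
best[9] = max(12+39, 15+36, 61+0) = 61
best[10] = max(12+48, 15+39, 61+0, 67+0) = 67
One optimal cutting: 10 → $67.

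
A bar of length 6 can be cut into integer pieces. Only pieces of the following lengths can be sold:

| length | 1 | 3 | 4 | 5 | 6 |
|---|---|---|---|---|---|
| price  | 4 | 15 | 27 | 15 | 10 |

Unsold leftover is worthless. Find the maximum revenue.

35

Let r[k] be the best obtainable value from length k. For each k, try every first piece i and keep the best of price[i] + r[k−i].
r[1] = 4
r[2] = 8  (first piece 1, then r[1]=4)
r[3] = 15
r[4] = 27
r[5] = 31  (first piece 1, then r[4]=27)
r[6] = 35  (first piece 1, then r[5]=31)
One optimal cutting: 4 + 1 + 1 → 35.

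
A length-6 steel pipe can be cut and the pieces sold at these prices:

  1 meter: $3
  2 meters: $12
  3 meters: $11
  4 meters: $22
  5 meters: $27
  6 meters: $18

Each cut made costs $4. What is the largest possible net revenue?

30

Let net[k] be the best obtainable value from length k. For each k, try every first piece i and keep the best of price[i] + net[k−i] minus the 4 cut fee when i<k.
net[1] = 3
net[2] = 12
net[3] = 11  (first piece 1, then net[2]=12)
net[4] = 22
net[5] = 27
net[6] = 30  (first piece 2, then net[4]=22)
One optimal plan: pieces 4 + 2 (1 cut) → $34 − $4 = $30.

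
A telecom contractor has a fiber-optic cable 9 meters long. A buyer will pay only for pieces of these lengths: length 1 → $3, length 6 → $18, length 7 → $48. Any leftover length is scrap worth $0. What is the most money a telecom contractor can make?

Let best[k] be the best obtainable value from length k. For each k, try every first piece i and keep the best of price[i] + best[k−i].
best[1] = 3
best[2] = 6  (first piece 1, then best[1]=3)
best[3] = 9  (first piece 1, then best[2]=6)
best[4] = 12  (first piece 1, then best[3]=9)
best[5] = 15  (first piece 1, then best[4]=12)
best[6] = 18  (first piece 1, then best[5]=15)
best[7] = 48
best[8] = 51  (first piece 1, then best[7]=48)
best[9] = 54  (first piece 1, then best[8]=51)
One optimal cutting: 7 + 1 + 1 → $54.

54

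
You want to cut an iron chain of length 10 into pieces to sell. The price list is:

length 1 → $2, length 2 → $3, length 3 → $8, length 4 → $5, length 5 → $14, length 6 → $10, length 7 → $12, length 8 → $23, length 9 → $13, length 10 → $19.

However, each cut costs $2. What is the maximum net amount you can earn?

Build r[k] bottom-up: r[k] = max over allowed piece i of (p[i] + r[k−i]) − 2 per cut.
r[1] = 2
r[2] = max(2+2-2, 3+0) = 3
r[3] = max(2+3-2, 3+2-2, 8+0) = 8
r[4] = max(2+8-2, 3+3-2, 8+2-2, 5+0) = 8
r[5] = max(2+8-2, 3+8-2, 8+3-2, 5+2-2, 14+0) = 14
r[6] = max(2+14-2, 3+8-2, 8+8-2, 5+3-2, 14+2-2, 10+0) = 14
r[7] = max(2+14-2, 3+14-2, 8+8-2, …, 10+2-2, 12+0) = 15
r[8] = max(2+15-2, 3+14-2, 8+14-2, …, 12+2-2, 23+0) = 23
r[9] = max(2+23-2, 3+15-2, 8+14-2, …, 23+2-2, 13+0) = 23
r[10] = max(2+23-2, 3+23-2, 8+15-2, …, 13+2-2, 19+0) = 26
One optimal plan: pieces 5 + 5 (1 cut) → $28 − $2 = $26.

26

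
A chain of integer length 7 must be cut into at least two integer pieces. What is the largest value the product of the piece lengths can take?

12

Let prod[k] be the best product for length k (with at least one cut). For each first piece i, the rest contributes max(k−i, prod[k−i]).
prod[2] = 1*max(1,0) = 1*1 = 1
prod[3] = max(1*2, 2*1) = 2
prod[4] = max(1*3, 2*2, 3*1) = 4
prod[5] = max(1*4, 2*3, 3*2, 4*1) = 6
prod[6] = max(1*6, 2*4, 3*3, 4*2, 5*1) = 9
prod[7] = max(1*9, 2*6, 3*4, 4*3, 5*2, 6*1) = 12
One optimal split: 3 + 2 + 2; product 3*2*2 = 12.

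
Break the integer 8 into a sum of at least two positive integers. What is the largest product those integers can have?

18

Define m[k] = max over 1≤i<k of i · max(k−i, m[k−i]); the inner max lets the remainder stay uncut if that's better.
m[2] = 1×max(1,0) = 1×1 = 1
m[3] = 1×max(2,1) = 1×2 = 2
m[4] = 2×max(2,1) = 2×2 = 4
m[5] = 2×max(3,2) = 2×3 = 6
m[6] = 3×max(3,2) = 3×3 = 9
m[7] = 2×max(5,6) = 2×6 = 12
m[8] = 2×max(6,9) = 2×9 = 18
One optimal split: 3 + 3 + 2; product 3×3×2 = 18.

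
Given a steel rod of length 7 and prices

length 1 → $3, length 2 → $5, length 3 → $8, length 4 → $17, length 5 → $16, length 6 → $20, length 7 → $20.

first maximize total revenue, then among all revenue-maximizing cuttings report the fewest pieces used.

4

Build r[k] bottom-up: r[k] = max over allowed piece i of (p[i] + r[k−i]).
r[1] = 3
r[2] = max(3+3, 5+0) = 6
r[3] = max(3+6, 5+3, 8+0) = 9
r[4] = max(3+9, 5+6, 8+3, 17+0) = 17
r[5] = max(3+17, 5+9, 8+6, 17+3, 16+0) = 20
r[6] = max(3+20, 5+17, 8+9, 17+6, 16+3, 20+0) = 23
r[7] = max(3+23, 5+20, 8+17, …, 20+3, 20+0) = 26
Maximum revenue is $26.
Now minimize piece count subject to staying optimal: for each k, pieces[k] = 1 + min over i with p[i]+r[k−i]=r[k] of pieces[k−i].
pieces[4] = 1
pieces[5] = 2
pieces[6] = 3
pieces[7] = 4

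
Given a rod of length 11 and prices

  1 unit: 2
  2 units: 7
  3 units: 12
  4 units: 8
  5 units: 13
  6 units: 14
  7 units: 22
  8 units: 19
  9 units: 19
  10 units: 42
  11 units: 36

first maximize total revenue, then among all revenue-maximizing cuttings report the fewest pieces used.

2

Let r[k] be the best obtainable value from length k. For each k, try every first piece i and keep the best of price[i] + r[k−i].
r[1] = 2
r[2] = 7
r[3] = 12
r[4] = 14  (first piece 1, then r[3]=12)
r[5] = 19  (first piece 2, then r[3]=12)
r[6] = 24  (first piece 3, then r[3]=12)
r[7] = 26  (first piece 1, then r[6]=24)
r[8] = 31  (first piece 2, then r[6]=24)
r[9] = 36  (first piece 3, then r[6]=24)
r[10] = 42
r[11] = 44  (first piece 1, then r[10]=42)
Maximum revenue is 44.
Now minimize piece count subject to staying optimal: for each k, pieces[k] = 1 + min over i with p[i]+r[k−i]=r[k] of pieces[k−i].
pieces[8] = 3
pieces[9] = 3
pieces[10] = 1
pieces[11] = 2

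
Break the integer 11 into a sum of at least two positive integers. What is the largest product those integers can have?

Define g[k] = max over 1≤i<k of i · max(k−i, g[k−i]); the inner max lets the remainder stay uncut if that's better.
g[2] = 1*max(1,0) = 1*1 = 1
g[3] = max(1*2, 2*1) = 2
g[4] = max(1*3, 2*2, 3*1) = 4
g[5] = max(1*4, 2*3, 3*2, 4*1) = 6
g[6] = max(1*6, 2*4, 3*3, 4*2, 5*1) = 9
g[7] = max(1*9, 2*6, 3*4, 4*3, 5*2, 6*1) = 12
g[8] = max(1*12, 2*9, 3*6, …, 6*2, 7*1) = 18
g[9] = max(1*18, 2*12, 3*9, …, 7*2, 8*1) = 27
g[10] = max(1*27, 2*18, 3*12, …, 8*2, 9*1) = 36
g[11] = max(1*36, 2*27, 3*18, …, 9*2, 10*1) = 54
One optimal split: 3 + 3 + 3 + 2; product 3*3*3*2 = 54.

54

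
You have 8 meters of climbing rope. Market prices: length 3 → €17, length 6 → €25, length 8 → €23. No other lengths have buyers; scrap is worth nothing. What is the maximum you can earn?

34

Consider every possible first cut. r[k] is the best of p[i]+r[k−i] over all sellable i≤k.
r[1] = 0
r[2] = 0
r[3] = 17
r[4] = 17
r[5] = 17
r[6] = 34  (first piece 3, then r[3]=17)
r[7] = 34
r[8] = 34
One optimal cutting: pieces 3 + 3 with 2 meters of scrap → €34.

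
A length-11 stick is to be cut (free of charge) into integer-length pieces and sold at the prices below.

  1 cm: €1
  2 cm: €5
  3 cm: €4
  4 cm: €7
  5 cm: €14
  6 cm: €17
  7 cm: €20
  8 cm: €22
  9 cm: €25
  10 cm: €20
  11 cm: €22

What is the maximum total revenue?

31

Let r[k] be the best obtainable value from length k. For each k, try every first piece i and keep the best of price[i] + r[k−i].
r[1] = 1
r[2] = 5
r[3] = 6  (first piece 1, then r[2]=5)
r[4] = 10  (first piece 2, then r[2]=5)
r[5] = 14
r[6] = 17
r[7] = 20
r[8] = 22  (first piece 2, then r[6]=17)
r[9] = 25  (first piece 2, then r[7]=20)
r[10] = 28  (first piece 5, then r[5]=14)
r[11] = 31  (first piece 5, then r[6]=17)
One optimal cutting: 6 + 5 → €17 + €14 = €31.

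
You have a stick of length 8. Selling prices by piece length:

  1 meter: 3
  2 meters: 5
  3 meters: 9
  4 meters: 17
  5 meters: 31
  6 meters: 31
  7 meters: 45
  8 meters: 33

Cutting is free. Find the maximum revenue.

48

Let best[k] be the best obtainable value from length k. For each k, try every first piece i and keep the best of price[i] + best[k−i].
best[1] = 3
best[2] = max(3+3, 5+0) = 6
best[3] = max(3+6, 5+3, 9+0) = 9
best[4] = max(3+9, 5+6, 9+3, 17+0) = 17
best[5] = max(3+17, 5+9, 9+6, 17+3, 31+0) = 31
best[6] = max(3+31, 5+17, 9+9, 17+6, 31+3, 31+0) = 34
best[7] = max(3+34, 5+31, 9+17, …, 31+3, 45+0) = 45
best[8] = max(3+45, 5+34, 9+31, …, 45+3, 33+0) = 48
One optimal cutting: 7 + 1 → 45 + 3 = 48.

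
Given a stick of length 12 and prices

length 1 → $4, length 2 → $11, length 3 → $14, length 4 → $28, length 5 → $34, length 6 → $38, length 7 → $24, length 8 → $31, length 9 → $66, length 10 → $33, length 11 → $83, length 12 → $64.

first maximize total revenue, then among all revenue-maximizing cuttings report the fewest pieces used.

2

Consider every possible first cut. r[k] is the best of p[i]+r[k−i] over all sellable i≤k.
r[1] = 4
r[2] = 11
r[3] = 15  (first piece 1, then r[2]=11)
r[4] = 28
r[5] = 34
r[6] = 39  (first piece 2, then r[4]=28)
r[7] = 45  (first piece 2, then r[5]=34)
r[8] = 56  (first piece 4, then r[4]=28)
r[9] = 66
r[10] = 70  (first piece 1, then r[9]=66)
r[11] = 83
r[12] = 87  (first piece 1, then r[11]=83)
Maximum revenue is $87.
Now minimize piece count subject to staying optimal: for each k, pieces[k] = 1 + min over i with p[i]+r[k−i]=r[k] of pieces[k−i].
pieces[9] = 1
pieces[10] = 2
pieces[11] = 1
pieces[12] = 2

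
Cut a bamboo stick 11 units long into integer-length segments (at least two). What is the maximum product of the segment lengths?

54

Let P[k] be the best product for length k (with at least one cut). For each first piece i, the rest contributes max(k−i, P[k−i]).
P[2] = 1·max(1,0) = 1·1 = 1
P[3] = 1·max(2,1) = 1·2 = 2
P[4] = 2·max(2,1) = 2·2 = 4
P[5] = 2·max(3,2) = 2·3 = 6
P[6] = 3·max(3,2) = 3·3 = 9
P[7] = 2·max(5,6) = 2·6 = 12
P[8] = 2·max(6,9) = 2·9 = 18
P[9] = 3·max(6,9) = 3·9 = 27
P[10] = 2·max(8,18) = 2·18 = 36
P[11] = 2·max(9,27) = 2·27 = 54
One optimal split: 3 + 3 + 3 + 2; product 3·3·3·2 = 54.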